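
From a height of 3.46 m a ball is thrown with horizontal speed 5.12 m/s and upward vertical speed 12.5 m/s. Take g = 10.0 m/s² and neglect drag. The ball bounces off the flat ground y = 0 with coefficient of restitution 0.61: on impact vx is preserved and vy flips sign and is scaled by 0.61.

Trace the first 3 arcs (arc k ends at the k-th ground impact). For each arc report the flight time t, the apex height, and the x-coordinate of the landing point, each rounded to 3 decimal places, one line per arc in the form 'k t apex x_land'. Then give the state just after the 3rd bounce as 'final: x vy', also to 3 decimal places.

1 2.751 11.273 14.088
2 1.832 4.194 23.467
3 1.117 1.561 29.188
final: 29.188 3.408

Arc 1: start y=3.460, vy=12.500 → t=2.751, apex=11.273, x_land=14.088, impact vy=-15.015
  bounce: vy ← 0.61·15.015 = 9.159
Arc 2: start y=0.000, vy=9.159 → t=1.832, apex=4.194, x_land=23.467, impact vy=-9.159
  bounce: vy ← 0.61·9.159 = 5.587
Arc 3: start y=0.000, vy=5.587 → t=1.117, apex=1.561, x_land=29.188, impact vy=-5.587
  bounce: vy ← 0.61·5.587 = 3.408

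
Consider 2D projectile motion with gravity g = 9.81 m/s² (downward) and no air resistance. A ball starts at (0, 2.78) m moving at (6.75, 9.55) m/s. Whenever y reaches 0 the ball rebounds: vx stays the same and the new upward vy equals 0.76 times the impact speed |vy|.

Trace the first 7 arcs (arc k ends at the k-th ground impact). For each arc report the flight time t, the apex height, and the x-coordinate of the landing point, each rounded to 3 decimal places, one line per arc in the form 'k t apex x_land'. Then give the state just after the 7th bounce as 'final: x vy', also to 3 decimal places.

Arc 1: start y=2.780, vy=9.550 → t=2.204, apex=7.428, x_land=14.878, impact vy=-12.073
  bounce: vy ← 0.76·12.073 = 9.175
Arc 2: start y=0.000, vy=9.175 → t=1.871, apex=4.291, x_land=27.504, impact vy=-9.175
  bounce: vy ← 0.76·9.175 = 6.973
Arc 3: start y=0.000, vy=6.973 → t=1.422, apex=2.478, x_land=37.100, impact vy=-6.973
  bounce: vy ← 0.76·6.973 = 5.300
Arc 4: start y=0.000, vy=5.300 → t=1.080, apex=1.431, x_land=44.393, impact vy=-5.300
  bounce: vy ← 0.76·5.300 = 4.028
Arc 5: start y=0.000, vy=4.028 → t=0.821, apex=0.827, x_land=49.936, impact vy=-4.028
  bounce: vy ← 0.76·4.028 = 3.061
Arc 6: start y=0.000, vy=3.061 → t=0.624, apex=0.478, x_land=54.148, impact vy=-3.061
  bounce: vy ← 0.76·3.061 = 2.326
Arc 7: start y=0.000, vy=2.326 → t=0.474, apex=0.276, x_land=57.350, impact vy=-2.326
  bounce: vy ← 0.76·2.326 = 1.768

1 2.204 7.428 14.878
2 1.871 4.291 27.504
3 1.422 2.478 37.100
4 1.080 1.431 44.393
5 0.821 0.827 49.936
6 0.624 0.478 54.148
7 0.474 0.276 57.350
final: 57.350 1.768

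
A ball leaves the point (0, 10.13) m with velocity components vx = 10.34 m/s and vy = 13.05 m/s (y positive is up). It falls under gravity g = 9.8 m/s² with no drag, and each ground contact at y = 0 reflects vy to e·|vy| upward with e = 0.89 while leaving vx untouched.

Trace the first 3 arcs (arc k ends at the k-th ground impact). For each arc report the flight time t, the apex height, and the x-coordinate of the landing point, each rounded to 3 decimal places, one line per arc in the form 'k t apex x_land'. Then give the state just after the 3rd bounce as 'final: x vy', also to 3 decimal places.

1 3.291 18.819 34.033
2 3.488 14.906 70.102
3 3.105 11.807 102.204
final: 102.204 13.539

Arc 1: start y=10.130, vy=13.050 → t=3.291, apex=18.819, x_land=34.033, impact vy=-19.205
  bounce: vy ← 0.89·19.205 = 17.093
Arc 2: start y=0.000, vy=17.093 → t=3.488, apex=14.906, x_land=70.102, impact vy=-17.093
  bounce: vy ← 0.89·17.093 = 15.213
Arc 3: start y=0.000, vy=15.213 → t=3.105, apex=11.807, x_land=102.204, impact vy=-15.213
  bounce: vy ← 0.89·15.213 = 13.539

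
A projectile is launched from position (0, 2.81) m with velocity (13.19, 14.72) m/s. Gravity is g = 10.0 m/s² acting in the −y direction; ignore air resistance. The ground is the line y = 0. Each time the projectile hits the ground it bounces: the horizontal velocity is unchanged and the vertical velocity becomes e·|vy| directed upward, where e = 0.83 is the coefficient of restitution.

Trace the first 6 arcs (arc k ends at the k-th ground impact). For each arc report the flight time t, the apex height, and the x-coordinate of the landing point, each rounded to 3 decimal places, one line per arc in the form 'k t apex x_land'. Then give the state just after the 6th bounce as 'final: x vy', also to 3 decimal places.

1 3.124 13.644 41.204
2 2.742 9.399 77.373
3 2.276 6.475 107.394
4 1.889 4.461 132.311
5 1.568 3.073 152.992
6 1.301 2.117 170.157
final: 170.157 5.401

Arc 1: start y=2.810, vy=14.720 → t=3.124, apex=13.644, x_land=41.204, impact vy=-16.519
  bounce: vy ← 0.83·16.519 = 13.711
Arc 2: start y=0.000, vy=13.711 → t=2.742, apex=9.399, x_land=77.373, impact vy=-13.711
  bounce: vy ← 0.83·13.711 = 11.380
Arc 3: start y=0.000, vy=11.380 → t=2.276, apex=6.475, x_land=107.394, impact vy=-11.380
  bounce: vy ← 0.83·11.380 = 9.445
Arc 4: start y=0.000, vy=9.445 → t=1.889, apex=4.461, x_land=132.311, impact vy=-9.445
  bounce: vy ← 0.83·9.445 = 7.840
Arc 5: start y=0.000, vy=7.840 → t=1.568, apex=3.073, x_land=152.992, impact vy=-7.840
  bounce: vy ← 0.83·7.840 = 6.507
Arc 6: start y=0.000, vy=6.507 → t=1.301, apex=2.117, x_land=170.157, impact vy=-6.507
  bounce: vy ← 0.83·6.507 = 5.401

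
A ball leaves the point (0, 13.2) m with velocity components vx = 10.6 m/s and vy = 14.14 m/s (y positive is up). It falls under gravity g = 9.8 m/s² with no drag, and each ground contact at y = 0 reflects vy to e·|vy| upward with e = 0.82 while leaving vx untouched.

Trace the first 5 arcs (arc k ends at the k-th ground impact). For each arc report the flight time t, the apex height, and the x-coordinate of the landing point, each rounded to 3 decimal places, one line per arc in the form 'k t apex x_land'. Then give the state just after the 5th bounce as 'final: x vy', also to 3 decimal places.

Arc 1: start y=13.200, vy=14.140 → t=3.628, apex=23.401, x_land=38.459, impact vy=-21.416
  bounce: vy ← 0.82·21.416 = 17.561
Arc 2: start y=0.000, vy=17.561 → t=3.584, apex=15.735, x_land=76.449, impact vy=-17.561
  bounce: vy ← 0.82·17.561 = 14.400
Arc 3: start y=0.000, vy=14.400 → t=2.939, apex=10.580, x_land=107.601, impact vy=-14.400
  bounce: vy ← 0.82·14.400 = 11.808
Arc 4: start y=0.000, vy=11.808 → t=2.410, apex=7.114, x_land=133.145, impact vy=-11.808
  bounce: vy ← 0.82·11.808 = 9.683
Arc 5: start y=0.000, vy=9.683 → t=1.976, apex=4.783, x_land=154.092, impact vy=-9.683
  bounce: vy ← 0.82·9.683 = 7.940

1 3.628 23.401 38.459
2 3.584 15.735 76.449
3 2.939 10.580 107.601
4 2.410 7.114 133.145
5 1.976 4.783 154.092
final: 154.092 7.940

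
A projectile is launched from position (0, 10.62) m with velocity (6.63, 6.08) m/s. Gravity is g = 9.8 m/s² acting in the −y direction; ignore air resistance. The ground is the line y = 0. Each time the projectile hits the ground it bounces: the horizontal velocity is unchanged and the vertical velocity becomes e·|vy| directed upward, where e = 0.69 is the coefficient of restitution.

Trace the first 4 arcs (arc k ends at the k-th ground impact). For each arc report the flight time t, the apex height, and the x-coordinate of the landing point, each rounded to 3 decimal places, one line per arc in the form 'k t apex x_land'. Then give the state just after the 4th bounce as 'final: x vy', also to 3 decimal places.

1 2.218 12.506 14.705
2 2.205 5.954 29.322
3 1.521 2.835 39.408
4 1.050 1.350 46.367
final: 46.367 3.549

Arc 1: start y=10.620, vy=6.080 → t=2.218, apex=12.506, x_land=14.705, impact vy=-15.656
  bounce: vy ← 0.69·15.656 = 10.803
Arc 2: start y=0.000, vy=10.803 → t=2.205, apex=5.954, x_land=29.322, impact vy=-10.803
  bounce: vy ← 0.69·10.803 = 7.454
Arc 3: start y=0.000, vy=7.454 → t=1.521, apex=2.835, x_land=39.408, impact vy=-7.454
  bounce: vy ← 0.69·7.454 = 5.143
Arc 4: start y=0.000, vy=5.143 → t=1.050, apex=1.350, x_land=46.367, impact vy=-5.143
  bounce: vy ← 0.69·5.143 = 3.549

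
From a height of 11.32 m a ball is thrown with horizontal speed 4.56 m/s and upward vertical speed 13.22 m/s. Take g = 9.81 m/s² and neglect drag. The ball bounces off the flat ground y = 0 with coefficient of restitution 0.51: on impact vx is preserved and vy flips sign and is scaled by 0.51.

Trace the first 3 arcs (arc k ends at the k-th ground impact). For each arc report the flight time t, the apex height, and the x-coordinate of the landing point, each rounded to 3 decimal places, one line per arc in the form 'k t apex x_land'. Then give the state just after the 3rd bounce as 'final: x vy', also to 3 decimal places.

1 3.378 20.228 15.405
2 2.071 5.261 24.851
3 1.056 1.368 29.668
final: 29.668 2.643

Arc 1: start y=11.320, vy=13.220 → t=3.378, apex=20.228, x_land=15.405, impact vy=-19.922
  bounce: vy ← 0.51·19.922 = 10.160
Arc 2: start y=0.000, vy=10.160 → t=2.071, apex=5.261, x_land=24.851, impact vy=-10.160
  bounce: vy ← 0.51·10.160 = 5.182
Arc 3: start y=0.000, vy=5.182 → t=1.056, apex=1.368, x_land=29.668, impact vy=-5.182
  bounce: vy ← 0.51·5.182 = 2.643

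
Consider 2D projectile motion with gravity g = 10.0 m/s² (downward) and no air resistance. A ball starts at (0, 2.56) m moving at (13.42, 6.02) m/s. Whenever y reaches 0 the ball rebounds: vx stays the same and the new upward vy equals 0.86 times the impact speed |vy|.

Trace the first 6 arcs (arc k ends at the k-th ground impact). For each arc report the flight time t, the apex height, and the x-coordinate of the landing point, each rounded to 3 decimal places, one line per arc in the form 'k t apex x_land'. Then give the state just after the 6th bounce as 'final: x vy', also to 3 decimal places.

1 1.537 4.372 20.628
2 1.608 3.234 42.212
3 1.383 2.392 60.775
4 1.190 1.769 76.738
5 1.023 1.308 90.467
6 0.880 0.968 102.274
final: 102.274 3.783

Arc 1: start y=2.560, vy=6.020 → t=1.537, apex=4.372, x_land=20.628, impact vy=-9.351
  bounce: vy ← 0.86·9.351 = 8.042
Arc 2: start y=0.000, vy=8.042 → t=1.608, apex=3.234, x_land=42.212, impact vy=-8.042
  bounce: vy ← 0.86·8.042 = 6.916
Arc 3: start y=0.000, vy=6.916 → t=1.383, apex=2.392, x_land=60.775, impact vy=-6.916
  bounce: vy ← 0.86·6.916 = 5.948
Arc 4: start y=0.000, vy=5.948 → t=1.190, apex=1.769, x_land=76.738, impact vy=-5.948
  bounce: vy ← 0.86·5.948 = 5.115
Arc 5: start y=0.000, vy=5.115 → t=1.023, apex=1.308, x_land=90.467, impact vy=-5.115
  bounce: vy ← 0.86·5.115 = 4.399
Arc 6: start y=0.000, vy=4.399 → t=0.880, apex=0.968, x_land=102.274, impact vy=-4.399
  bounce: vy ← 0.86·4.399 = 3.783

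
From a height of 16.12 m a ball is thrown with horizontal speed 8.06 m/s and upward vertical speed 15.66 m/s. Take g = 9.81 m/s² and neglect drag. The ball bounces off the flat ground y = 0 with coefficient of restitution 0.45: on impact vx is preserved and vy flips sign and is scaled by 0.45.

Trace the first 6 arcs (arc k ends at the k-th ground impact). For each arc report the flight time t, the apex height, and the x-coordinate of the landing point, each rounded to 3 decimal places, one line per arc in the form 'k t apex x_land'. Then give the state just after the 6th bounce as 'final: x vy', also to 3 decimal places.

Arc 1: start y=16.120, vy=15.660 → t=4.012, apex=28.619, x_land=32.335, impact vy=-23.696
  bounce: vy ← 0.45·23.696 = 10.663
Arc 2: start y=0.000, vy=10.663 → t=2.174, apex=5.795, x_land=49.858, impact vy=-10.663
  bounce: vy ← 0.45·10.663 = 4.798
Arc 3: start y=0.000, vy=4.798 → t=0.978, apex=1.174, x_land=57.743, impact vy=-4.798
  bounce: vy ← 0.45·4.798 = 2.159
Arc 4: start y=0.000, vy=2.159 → t=0.440, apex=0.238, x_land=61.291, impact vy=-2.159
  bounce: vy ← 0.45·2.159 = 0.972
Arc 5: start y=0.000, vy=0.972 → t=0.198, apex=0.048, x_land=62.888, impact vy=-0.972
  bounce: vy ← 0.45·0.972 = 0.437
Arc 6: start y=0.000, vy=0.437 → t=0.089, apex=0.010, x_land=63.606, impact vy=-0.437
  bounce: vy ← 0.45·0.437 = 0.197

1 4.012 28.619 32.335
2 2.174 5.795 49.858
3 0.978 1.174 57.743
4 0.440 0.238 61.291
5 0.198 0.048 62.888
6 0.089 0.010 63.606
final: 63.606 0.197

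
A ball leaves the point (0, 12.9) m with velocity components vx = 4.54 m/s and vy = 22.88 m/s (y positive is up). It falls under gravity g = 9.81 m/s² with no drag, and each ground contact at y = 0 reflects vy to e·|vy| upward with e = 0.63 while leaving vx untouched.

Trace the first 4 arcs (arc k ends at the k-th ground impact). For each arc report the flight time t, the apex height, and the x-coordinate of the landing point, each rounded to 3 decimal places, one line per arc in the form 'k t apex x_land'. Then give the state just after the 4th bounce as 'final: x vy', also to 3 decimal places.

Arc 1: start y=12.900, vy=22.880 → t=5.173, apex=39.582, x_land=23.486, impact vy=-27.867
  bounce: vy ← 0.63·27.867 = 17.556
Arc 2: start y=0.000, vy=17.556 → t=3.579, apex=15.710, x_land=39.736, impact vy=-17.556
  bounce: vy ← 0.63·17.556 = 11.061
Arc 3: start y=0.000, vy=11.061 → t=2.255, apex=6.235, x_land=49.973, impact vy=-11.061
  bounce: vy ← 0.63·11.061 = 6.968
Arc 4: start y=0.000, vy=6.968 → t=1.421, apex=2.475, x_land=56.423, impact vy=-6.968
  bounce: vy ← 0.63·6.968 = 4.390

1 5.173 39.582 23.486
2 3.579 15.710 39.736
3 2.255 6.235 49.973
4 1.421 2.475 56.423
final: 56.423 4.390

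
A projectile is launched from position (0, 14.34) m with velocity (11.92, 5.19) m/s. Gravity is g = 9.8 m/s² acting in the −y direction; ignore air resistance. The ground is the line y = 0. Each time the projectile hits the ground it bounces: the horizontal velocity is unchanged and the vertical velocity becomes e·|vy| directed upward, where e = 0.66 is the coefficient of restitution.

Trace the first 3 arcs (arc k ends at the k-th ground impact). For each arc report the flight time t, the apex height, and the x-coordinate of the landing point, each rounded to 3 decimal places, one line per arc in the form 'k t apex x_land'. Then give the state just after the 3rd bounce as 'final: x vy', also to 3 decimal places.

Arc 1: start y=14.340, vy=5.190 → t=2.320, apex=15.714, x_land=27.659, impact vy=-17.550
  bounce: vy ← 0.66·17.550 = 11.583
Arc 2: start y=0.000, vy=11.583 → t=2.364, apex=6.845, x_land=55.836, impact vy=-11.583
  bounce: vy ← 0.66·11.583 = 7.645
Arc 3: start y=0.000, vy=7.645 → t=1.560, apex=2.982, x_land=74.434, impact vy=-7.645
  bounce: vy ← 0.66·7.645 = 5.046

1 2.320 15.714 27.659
2 2.364 6.845 55.836
3 1.560 2.982 74.434
final: 74.434 5.046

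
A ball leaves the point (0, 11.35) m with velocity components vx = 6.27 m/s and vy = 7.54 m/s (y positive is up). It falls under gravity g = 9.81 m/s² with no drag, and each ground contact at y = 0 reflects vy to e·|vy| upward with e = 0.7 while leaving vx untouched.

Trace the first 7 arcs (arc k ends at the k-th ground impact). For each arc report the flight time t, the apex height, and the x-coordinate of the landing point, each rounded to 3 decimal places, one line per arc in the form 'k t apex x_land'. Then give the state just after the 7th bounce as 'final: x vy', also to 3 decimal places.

Arc 1: start y=11.350, vy=7.540 → t=2.473, apex=14.248, x_land=15.505, impact vy=-16.719
  bounce: vy ← 0.7·16.719 = 11.704
Arc 2: start y=0.000, vy=11.704 → t=2.386, apex=6.981, x_land=30.466, impact vy=-11.704
  bounce: vy ← 0.7·11.704 = 8.193
Arc 3: start y=0.000, vy=8.193 → t=1.670, apex=3.421, x_land=40.938, impact vy=-8.193
  bounce: vy ← 0.7·8.193 = 5.735
Arc 4: start y=0.000, vy=5.735 → t=1.169, apex=1.676, x_land=48.269, impact vy=-5.735
  bounce: vy ← 0.7·5.735 = 4.014
Arc 5: start y=0.000, vy=4.014 → t=0.818, apex=0.821, x_land=53.400, impact vy=-4.014
  bounce: vy ← 0.7·4.014 = 2.810
Arc 6: start y=0.000, vy=2.810 → t=0.573, apex=0.402, x_land=56.992, impact vy=-2.810
  bounce: vy ← 0.7·2.810 = 1.967
Arc 7: start y=0.000, vy=1.967 → t=0.401, apex=0.197, x_land=59.507, impact vy=-1.967
  bounce: vy ← 0.7·1.967 = 1.377

1 2.473 14.248 15.505
2 2.386 6.981 30.466
3 1.670 3.421 40.938
4 1.169 1.676 48.269
5 0.818 0.821 53.400
6 0.573 0.402 56.992
7 0.401 0.197 59.507
final: 59.507 1.377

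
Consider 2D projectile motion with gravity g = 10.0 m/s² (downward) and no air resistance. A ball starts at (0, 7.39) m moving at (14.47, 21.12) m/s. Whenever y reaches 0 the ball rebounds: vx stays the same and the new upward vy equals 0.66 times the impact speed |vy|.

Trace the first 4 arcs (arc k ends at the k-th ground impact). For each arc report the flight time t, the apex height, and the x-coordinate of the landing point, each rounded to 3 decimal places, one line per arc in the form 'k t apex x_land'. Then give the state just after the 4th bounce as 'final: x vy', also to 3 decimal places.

Arc 1: start y=7.390, vy=21.120 → t=4.549, apex=29.693, x_land=65.823, impact vy=-24.369
  bounce: vy ← 0.66·24.369 = 16.084
Arc 2: start y=0.000, vy=16.084 → t=3.217, apex=12.934, x_land=112.369, impact vy=-16.084
  bounce: vy ← 0.66·16.084 = 10.615
Arc 3: start y=0.000, vy=10.615 → t=2.123, apex=5.634, x_land=143.089, impact vy=-10.615
  bounce: vy ← 0.66·10.615 = 7.006
Arc 4: start y=0.000, vy=7.006 → t=1.401, apex=2.454, x_land=163.365, impact vy=-7.006
  bounce: vy ← 0.66·7.006 = 4.624

1 4.549 29.693 65.823
2 3.217 12.934 112.369
3 2.123 5.634 143.089
4 1.401 2.454 163.365
final: 163.365 4.624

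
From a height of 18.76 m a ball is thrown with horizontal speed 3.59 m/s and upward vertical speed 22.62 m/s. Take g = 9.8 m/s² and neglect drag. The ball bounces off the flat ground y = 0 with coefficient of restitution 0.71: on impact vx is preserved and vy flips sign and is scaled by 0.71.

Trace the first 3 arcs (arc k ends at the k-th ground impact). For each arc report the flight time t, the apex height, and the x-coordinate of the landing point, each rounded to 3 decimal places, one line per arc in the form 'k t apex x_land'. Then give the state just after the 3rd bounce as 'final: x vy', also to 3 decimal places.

1 5.334 44.865 19.149
2 4.297 22.617 34.575
3 3.051 11.401 45.527
final: 45.527 10.613

Arc 1: start y=18.760, vy=22.620 → t=5.334, apex=44.865, x_land=19.149, impact vy=-29.654
  bounce: vy ← 0.71·29.654 = 21.054
Arc 2: start y=0.000, vy=21.054 → t=4.297, apex=22.617, x_land=34.575, impact vy=-21.054
  bounce: vy ← 0.71·21.054 = 14.949
Arc 3: start y=0.000, vy=14.949 → t=3.051, apex=11.401, x_land=45.527, impact vy=-14.949
  bounce: vy ← 0.71·14.949 = 10.613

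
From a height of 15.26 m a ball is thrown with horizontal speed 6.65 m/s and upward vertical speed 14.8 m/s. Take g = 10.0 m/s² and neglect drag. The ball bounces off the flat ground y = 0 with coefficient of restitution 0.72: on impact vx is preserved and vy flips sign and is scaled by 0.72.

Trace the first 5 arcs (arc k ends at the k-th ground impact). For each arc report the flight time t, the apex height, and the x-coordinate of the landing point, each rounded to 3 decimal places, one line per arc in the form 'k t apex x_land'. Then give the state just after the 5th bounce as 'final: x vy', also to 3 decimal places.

1 3.770 26.212 25.068
2 3.297 13.588 46.994
3 2.374 7.044 62.780
4 1.709 3.652 74.146
5 1.231 1.893 82.330
final: 82.330 4.430

Arc 1: start y=15.260, vy=14.800 → t=3.770, apex=26.212, x_land=25.068, impact vy=-22.896
  bounce: vy ← 0.72·22.896 = 16.485
Arc 2: start y=0.000, vy=16.485 → t=3.297, apex=13.588, x_land=46.994, impact vy=-16.485
  bounce: vy ← 0.72·16.485 = 11.869
Arc 3: start y=0.000, vy=11.869 → t=2.374, apex=7.044, x_land=62.780, impact vy=-11.869
  bounce: vy ← 0.72·11.869 = 8.546
Arc 4: start y=0.000, vy=8.546 → t=1.709, apex=3.652, x_land=74.146, impact vy=-8.546
  bounce: vy ← 0.72·8.546 = 6.153
Arc 5: start y=0.000, vy=6.153 → t=1.231, apex=1.893, x_land=82.330, impact vy=-6.153
  bounce: vy ← 0.72·6.153 = 4.430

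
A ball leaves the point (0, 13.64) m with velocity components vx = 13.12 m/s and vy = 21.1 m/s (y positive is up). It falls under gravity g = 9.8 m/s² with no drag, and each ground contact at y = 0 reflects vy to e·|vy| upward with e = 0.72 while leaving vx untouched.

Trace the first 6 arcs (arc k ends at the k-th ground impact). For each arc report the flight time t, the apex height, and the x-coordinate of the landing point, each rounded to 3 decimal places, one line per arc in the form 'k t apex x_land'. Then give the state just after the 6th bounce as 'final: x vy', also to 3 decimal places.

1 4.877 36.355 63.985
2 3.922 18.846 115.446
3 2.824 9.770 152.498
4 2.033 5.065 179.176
5 1.464 2.626 198.383
6 1.054 1.361 212.213
final: 212.213 3.719

Arc 1: start y=13.640, vy=21.100 → t=4.877, apex=36.355, x_land=63.985, impact vy=-26.694
  bounce: vy ← 0.72·26.694 = 19.219
Arc 2: start y=0.000, vy=19.219 → t=3.922, apex=18.846, x_land=115.446, impact vy=-19.219
  bounce: vy ← 0.72·19.219 = 13.838
Arc 3: start y=0.000, vy=13.838 → t=2.824, apex=9.770, x_land=152.498, impact vy=-13.838
  bounce: vy ← 0.72·13.838 = 9.963
Arc 4: start y=0.000, vy=9.963 → t=2.033, apex=5.065, x_land=179.176, impact vy=-9.963
  bounce: vy ← 0.72·9.963 = 7.174
Arc 5: start y=0.000, vy=7.174 → t=1.464, apex=2.626, x_land=198.383, impact vy=-7.174
  bounce: vy ← 0.72·7.174 = 5.165
Arc 6: start y=0.000, vy=5.165 → t=1.054, apex=1.361, x_land=212.213, impact vy=-5.165
  bounce: vy ← 0.72·5.165 = 3.719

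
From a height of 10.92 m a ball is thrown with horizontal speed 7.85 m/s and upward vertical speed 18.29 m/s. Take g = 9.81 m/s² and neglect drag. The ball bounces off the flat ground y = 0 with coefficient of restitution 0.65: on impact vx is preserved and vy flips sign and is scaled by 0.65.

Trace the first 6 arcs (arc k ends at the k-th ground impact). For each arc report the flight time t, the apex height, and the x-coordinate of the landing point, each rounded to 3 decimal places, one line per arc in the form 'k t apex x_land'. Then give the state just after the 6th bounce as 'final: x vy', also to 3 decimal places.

Arc 1: start y=10.920, vy=18.290 → t=4.252, apex=27.970, x_land=33.381, impact vy=-23.426
  bounce: vy ← 0.65·23.426 = 15.227
Arc 2: start y=0.000, vy=15.227 → t=3.104, apex=11.817, x_land=57.750, impact vy=-15.227
  bounce: vy ← 0.65·15.227 = 9.897
Arc 3: start y=0.000, vy=9.897 → t=2.018, apex=4.993, x_land=73.590, impact vy=-9.897
  bounce: vy ← 0.65·9.897 = 6.433
Arc 4: start y=0.000, vy=6.433 → t=1.312, apex=2.109, x_land=83.886, impact vy=-6.433
  bounce: vy ← 0.65·6.433 = 4.182
Arc 5: start y=0.000, vy=4.182 → t=0.853, apex=0.891, x_land=90.579, impact vy=-4.182
  bounce: vy ← 0.65·4.182 = 2.718
Arc 6: start y=0.000, vy=2.718 → t=0.554, apex=0.377, x_land=94.929, impact vy=-2.718
  bounce: vy ← 0.65·2.718 = 1.767

1 4.252 27.970 33.381
2 3.104 11.817 57.750
3 2.018 4.993 73.590
4 1.312 2.109 83.886
5 0.853 0.891 90.579
6 0.554 0.377 94.929
final: 94.929 1.767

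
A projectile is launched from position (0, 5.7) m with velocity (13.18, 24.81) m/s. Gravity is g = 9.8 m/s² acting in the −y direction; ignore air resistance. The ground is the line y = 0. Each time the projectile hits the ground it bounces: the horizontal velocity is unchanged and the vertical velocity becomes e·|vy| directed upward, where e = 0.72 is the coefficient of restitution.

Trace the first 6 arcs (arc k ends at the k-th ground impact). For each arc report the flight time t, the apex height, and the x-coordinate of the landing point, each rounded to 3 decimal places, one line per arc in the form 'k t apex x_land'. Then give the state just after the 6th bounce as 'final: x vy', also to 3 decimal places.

Arc 1: start y=5.700, vy=24.810 → t=5.283, apex=37.105, x_land=69.636, impact vy=-26.968
  bounce: vy ← 0.72·26.968 = 19.417
Arc 2: start y=0.000, vy=19.417 → t=3.963, apex=19.235, x_land=121.863, impact vy=-19.417
  bounce: vy ← 0.72·19.417 = 13.980
Arc 3: start y=0.000, vy=13.980 → t=2.853, apex=9.972, x_land=159.466, impact vy=-13.980
  bounce: vy ← 0.72·13.980 = 10.066
Arc 4: start y=0.000, vy=10.066 → t=2.054, apex=5.169, x_land=186.541, impact vy=-10.066
  bounce: vy ← 0.72·10.066 = 7.247
Arc 5: start y=0.000, vy=7.247 → t=1.479, apex=2.680, x_land=206.034, impact vy=-7.247
  bounce: vy ← 0.72·7.247 = 5.218
Arc 6: start y=0.000, vy=5.218 → t=1.065, apex=1.389, x_land=220.070, impact vy=-5.218
  bounce: vy ← 0.72·5.218 = 3.757

1 5.283 37.105 69.636
2 3.963 19.235 121.863
3 2.853 9.972 159.466
4 2.054 5.169 186.541
5 1.479 2.680 206.034
6 1.065 1.389 220.070
final: 220.070 3.757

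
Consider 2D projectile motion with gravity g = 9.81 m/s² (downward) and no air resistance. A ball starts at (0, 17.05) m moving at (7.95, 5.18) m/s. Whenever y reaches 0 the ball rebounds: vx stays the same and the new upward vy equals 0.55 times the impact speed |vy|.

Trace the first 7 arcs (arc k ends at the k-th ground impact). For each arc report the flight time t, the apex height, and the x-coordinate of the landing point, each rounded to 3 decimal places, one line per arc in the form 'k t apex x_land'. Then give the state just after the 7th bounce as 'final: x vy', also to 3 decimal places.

Arc 1: start y=17.050, vy=5.180 → t=2.466, apex=18.418, x_land=19.603, impact vy=-19.009
  bounce: vy ← 0.55·19.009 = 10.455
Arc 2: start y=0.000, vy=10.455 → t=2.132, apex=5.571, x_land=36.549, impact vy=-10.455
  bounce: vy ← 0.55·10.455 = 5.750
Arc 3: start y=0.000, vy=5.750 → t=1.172, apex=1.685, x_land=45.869, impact vy=-5.750
  bounce: vy ← 0.55·5.750 = 3.163
Arc 4: start y=0.000, vy=3.163 → t=0.645, apex=0.510, x_land=50.995, impact vy=-3.163
  bounce: vy ← 0.55·3.163 = 1.739
Arc 5: start y=0.000, vy=1.739 → t=0.355, apex=0.154, x_land=53.814, impact vy=-1.739
  bounce: vy ← 0.55·1.739 = 0.957
Arc 6: start y=0.000, vy=0.957 → t=0.195, apex=0.047, x_land=55.365, impact vy=-0.957
  bounce: vy ← 0.55·0.957 = 0.526
Arc 7: start y=0.000, vy=0.526 → t=0.107, apex=0.014, x_land=56.217, impact vy=-0.526
  bounce: vy ← 0.55·0.526 = 0.289

1 2.466 18.418 19.603
2 2.132 5.571 36.549
3 1.172 1.685 45.869
4 0.645 0.510 50.995
5 0.355 0.154 53.814
6 0.195 0.047 55.365
7 0.107 0.014 56.217
final: 56.217 0.289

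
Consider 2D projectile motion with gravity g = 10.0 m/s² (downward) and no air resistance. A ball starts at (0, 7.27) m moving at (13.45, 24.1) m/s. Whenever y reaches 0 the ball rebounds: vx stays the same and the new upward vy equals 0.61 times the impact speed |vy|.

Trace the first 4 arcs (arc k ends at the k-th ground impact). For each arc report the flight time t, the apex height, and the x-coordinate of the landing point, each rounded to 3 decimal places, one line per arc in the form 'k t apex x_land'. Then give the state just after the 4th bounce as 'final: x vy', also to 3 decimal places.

1 5.105 36.311 68.660
2 3.288 13.511 112.879
3 2.005 5.027 139.853
4 1.223 1.871 156.307
final: 156.307 3.731

Arc 1: start y=7.270, vy=24.100 → t=5.105, apex=36.311, x_land=68.660, impact vy=-26.948
  bounce: vy ← 0.61·26.948 = 16.438
Arc 2: start y=0.000, vy=16.438 → t=3.288, apex=13.511, x_land=112.879, impact vy=-16.438
  bounce: vy ← 0.61·16.438 = 10.027
Arc 3: start y=0.000, vy=10.027 → t=2.005, apex=5.027, x_land=139.853, impact vy=-10.027
  bounce: vy ← 0.61·10.027 = 6.117
Arc 4: start y=0.000, vy=6.117 → t=1.223, apex=1.871, x_land=156.307, impact vy=-6.117
  bounce: vy ← 0.61·6.117 = 3.731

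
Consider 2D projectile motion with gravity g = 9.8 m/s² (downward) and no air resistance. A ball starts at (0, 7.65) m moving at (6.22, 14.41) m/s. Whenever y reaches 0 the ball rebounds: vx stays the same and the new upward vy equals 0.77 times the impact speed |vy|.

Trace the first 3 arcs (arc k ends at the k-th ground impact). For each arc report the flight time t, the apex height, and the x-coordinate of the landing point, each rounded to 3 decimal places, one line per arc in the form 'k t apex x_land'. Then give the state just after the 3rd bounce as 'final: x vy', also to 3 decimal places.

Arc 1: start y=7.650, vy=14.410 → t=3.400, apex=18.244, x_land=21.148, impact vy=-18.910
  bounce: vy ← 0.77·18.910 = 14.561
Arc 2: start y=0.000, vy=14.561 → t=2.972, apex=10.817, x_land=39.631, impact vy=-14.561
  bounce: vy ← 0.77·14.561 = 11.212
Arc 3: start y=0.000, vy=11.212 → t=2.288, apex=6.413, x_land=53.863, impact vy=-11.212
  bounce: vy ← 0.77·11.212 = 8.633

1 3.400 18.244 21.148
2 2.972 10.817 39.631
3 2.288 6.413 53.863
final: 53.863 8.633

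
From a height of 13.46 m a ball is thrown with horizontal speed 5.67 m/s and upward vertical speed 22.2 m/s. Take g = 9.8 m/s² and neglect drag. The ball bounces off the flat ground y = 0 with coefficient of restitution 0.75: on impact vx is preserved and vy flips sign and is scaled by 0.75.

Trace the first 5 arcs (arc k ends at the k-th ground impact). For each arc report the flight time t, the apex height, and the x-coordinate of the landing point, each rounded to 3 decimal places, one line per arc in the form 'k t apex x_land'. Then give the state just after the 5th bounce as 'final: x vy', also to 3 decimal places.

Arc 1: start y=13.460, vy=22.200 → t=5.072, apex=38.605, x_land=28.759, impact vy=-27.507
  bounce: vy ← 0.75·27.507 = 20.631
Arc 2: start y=0.000, vy=20.631 → t=4.210, apex=21.715, x_land=52.632, impact vy=-20.631
  bounce: vy ← 0.75·20.631 = 15.473
Arc 3: start y=0.000, vy=15.473 → t=3.158, apex=12.215, x_land=70.536, impact vy=-15.473
  bounce: vy ← 0.75·15.473 = 11.605
Arc 4: start y=0.000, vy=11.605 → t=2.368, apex=6.871, x_land=83.964, impact vy=-11.605
  bounce: vy ← 0.75·11.605 = 8.704
Arc 5: start y=0.000, vy=8.704 → t=1.776, apex=3.865, x_land=94.036, impact vy=-8.704
  bounce: vy ← 0.75·8.704 = 6.528

1 5.072 38.605 28.759
2 4.210 21.715 52.632
3 3.158 12.215 70.536
4 2.368 6.871 83.964
5 1.776 3.865 94.036
final: 94.036 6.528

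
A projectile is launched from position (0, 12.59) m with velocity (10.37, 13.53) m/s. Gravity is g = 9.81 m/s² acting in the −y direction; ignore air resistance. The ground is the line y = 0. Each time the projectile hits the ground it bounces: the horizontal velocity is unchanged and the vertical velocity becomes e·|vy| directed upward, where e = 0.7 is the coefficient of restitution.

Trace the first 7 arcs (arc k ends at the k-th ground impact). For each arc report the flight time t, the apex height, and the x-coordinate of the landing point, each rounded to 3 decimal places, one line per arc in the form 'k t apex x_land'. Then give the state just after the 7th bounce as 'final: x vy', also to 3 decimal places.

1 3.493 21.920 36.224
2 2.960 10.741 66.915
3 2.072 5.263 88.399
4 1.450 2.579 103.438
5 1.015 1.264 113.965
6 0.711 0.619 121.334
7 0.497 0.303 126.492
final: 126.492 1.708

Arc 1: start y=12.590, vy=13.530 → t=3.493, apex=21.920, x_land=36.224, impact vy=-20.738
  bounce: vy ← 0.7·20.738 = 14.517
Arc 2: start y=0.000, vy=14.517 → t=2.960, apex=10.741, x_land=66.915, impact vy=-14.517
  bounce: vy ← 0.7·14.517 = 10.162
Arc 3: start y=0.000, vy=10.162 → t=2.072, apex=5.263, x_land=88.399, impact vy=-10.162
  bounce: vy ← 0.7·10.162 = 7.113
Arc 4: start y=0.000, vy=7.113 → t=1.450, apex=2.579, x_land=103.438, impact vy=-7.113
  bounce: vy ← 0.7·7.113 = 4.979
Arc 5: start y=0.000, vy=4.979 → t=1.015, apex=1.264, x_land=113.965, impact vy=-4.979
  bounce: vy ← 0.7·4.979 = 3.485
Arc 6: start y=0.000, vy=3.485 → t=0.711, apex=0.619, x_land=121.334, impact vy=-3.485
  bounce: vy ← 0.7·3.485 = 2.440
Arc 7: start y=0.000, vy=2.440 → t=0.497, apex=0.303, x_land=126.492, impact vy=-2.440
  bounce: vy ← 0.7·2.440 = 1.708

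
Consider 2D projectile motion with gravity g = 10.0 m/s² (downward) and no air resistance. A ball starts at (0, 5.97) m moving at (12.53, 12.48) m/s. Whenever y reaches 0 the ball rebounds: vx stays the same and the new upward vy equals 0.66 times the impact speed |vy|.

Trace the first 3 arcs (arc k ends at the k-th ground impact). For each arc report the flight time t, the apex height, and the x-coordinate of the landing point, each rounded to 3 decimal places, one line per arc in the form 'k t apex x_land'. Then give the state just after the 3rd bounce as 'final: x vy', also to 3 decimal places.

Arc 1: start y=5.970, vy=12.480 → t=2.907, apex=13.758, x_land=36.422, impact vy=-16.588
  bounce: vy ← 0.66·16.588 = 10.948
Arc 2: start y=0.000, vy=10.948 → t=2.190, apex=5.993, x_land=63.857, impact vy=-10.948
  bounce: vy ← 0.66·10.948 = 7.226
Arc 3: start y=0.000, vy=7.226 → t=1.445, apex=2.610, x_land=81.964, impact vy=-7.226
  bounce: vy ← 0.66·7.226 = 4.769

1 2.907 13.758 36.422
2 2.190 5.993 63.857
3 1.445 2.610 81.964
final: 81.964 4.769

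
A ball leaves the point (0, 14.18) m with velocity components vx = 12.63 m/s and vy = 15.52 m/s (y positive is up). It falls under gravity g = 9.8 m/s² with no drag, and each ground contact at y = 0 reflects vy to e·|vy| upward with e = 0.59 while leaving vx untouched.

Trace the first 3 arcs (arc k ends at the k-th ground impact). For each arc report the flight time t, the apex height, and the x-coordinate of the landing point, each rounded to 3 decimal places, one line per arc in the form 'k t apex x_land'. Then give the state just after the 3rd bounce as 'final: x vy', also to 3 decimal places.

1 3.908 26.469 49.356
2 2.743 9.214 83.995
3 1.618 3.207 104.432
final: 104.432 4.678

Arc 1: start y=14.180, vy=15.520 → t=3.908, apex=26.469, x_land=49.356, impact vy=-22.777
  bounce: vy ← 0.59·22.777 = 13.439
Arc 2: start y=0.000, vy=13.439 → t=2.743, apex=9.214, x_land=83.995, impact vy=-13.439
  bounce: vy ← 0.59·13.439 = 7.929
Arc 3: start y=0.000, vy=7.929 → t=1.618, apex=3.207, x_land=104.432, impact vy=-7.929
  bounce: vy ← 0.59·7.929 = 4.678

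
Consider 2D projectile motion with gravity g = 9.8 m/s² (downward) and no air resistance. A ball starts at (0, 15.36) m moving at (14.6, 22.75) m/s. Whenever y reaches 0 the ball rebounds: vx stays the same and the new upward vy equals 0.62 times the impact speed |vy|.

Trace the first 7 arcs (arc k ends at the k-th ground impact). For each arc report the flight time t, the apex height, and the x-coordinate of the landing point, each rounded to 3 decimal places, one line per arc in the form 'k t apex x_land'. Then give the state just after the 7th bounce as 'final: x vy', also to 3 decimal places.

1 5.241 41.766 76.518
2 3.620 16.055 129.374
3 2.245 6.172 162.144
4 1.392 2.372 182.462
5 0.863 0.912 195.058
6 0.535 0.351 202.869
7 0.332 0.135 207.711
final: 207.711 1.008

Arc 1: start y=15.360, vy=22.750 → t=5.241, apex=41.766, x_land=76.518, impact vy=-28.612
  bounce: vy ← 0.62·28.612 = 17.739
Arc 2: start y=0.000, vy=17.739 → t=3.620, apex=16.055, x_land=129.374, impact vy=-17.739
  bounce: vy ← 0.62·17.739 = 10.998
Arc 3: start y=0.000, vy=10.998 → t=2.245, apex=6.172, x_land=162.144, impact vy=-10.998
  bounce: vy ← 0.62·10.998 = 6.819
Arc 4: start y=0.000, vy=6.819 → t=1.392, apex=2.372, x_land=182.462, impact vy=-6.819
  bounce: vy ← 0.62·6.819 = 4.228
Arc 5: start y=0.000, vy=4.228 → t=0.863, apex=0.912, x_land=195.058, impact vy=-4.228
  bounce: vy ← 0.62·4.228 = 2.621
Arc 6: start y=0.000, vy=2.621 → t=0.535, apex=0.351, x_land=202.869, impact vy=-2.621
  bounce: vy ← 0.62·2.621 = 1.625
Arc 7: start y=0.000, vy=1.625 → t=0.332, apex=0.135, x_land=207.711, impact vy=-1.625
  bounce: vy ← 0.62·1.625 = 1.008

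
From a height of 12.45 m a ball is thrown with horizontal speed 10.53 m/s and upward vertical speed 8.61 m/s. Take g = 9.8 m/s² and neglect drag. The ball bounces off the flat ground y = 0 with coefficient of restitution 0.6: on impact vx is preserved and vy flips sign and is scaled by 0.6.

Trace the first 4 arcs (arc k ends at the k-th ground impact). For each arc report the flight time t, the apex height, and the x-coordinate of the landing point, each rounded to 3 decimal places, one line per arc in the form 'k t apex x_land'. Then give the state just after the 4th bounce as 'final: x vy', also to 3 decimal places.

1 2.699 16.232 28.417
2 2.184 5.844 51.415
3 1.310 2.104 65.215
4 0.786 0.757 73.494
final: 73.494 2.312

Arc 1: start y=12.450, vy=8.610 → t=2.699, apex=16.232, x_land=28.417, impact vy=-17.837
  bounce: vy ← 0.6·17.837 = 10.702
Arc 2: start y=0.000, vy=10.702 → t=2.184, apex=5.844, x_land=51.415, impact vy=-10.702
  bounce: vy ← 0.6·10.702 = 6.421
Arc 3: start y=0.000, vy=6.421 → t=1.310, apex=2.104, x_land=65.215, impact vy=-6.421
  bounce: vy ← 0.6·6.421 = 3.853
Arc 4: start y=0.000, vy=3.853 → t=0.786, apex=0.757, x_land=73.494, impact vy=-3.853
  bounce: vy ← 0.6·3.853 = 2.312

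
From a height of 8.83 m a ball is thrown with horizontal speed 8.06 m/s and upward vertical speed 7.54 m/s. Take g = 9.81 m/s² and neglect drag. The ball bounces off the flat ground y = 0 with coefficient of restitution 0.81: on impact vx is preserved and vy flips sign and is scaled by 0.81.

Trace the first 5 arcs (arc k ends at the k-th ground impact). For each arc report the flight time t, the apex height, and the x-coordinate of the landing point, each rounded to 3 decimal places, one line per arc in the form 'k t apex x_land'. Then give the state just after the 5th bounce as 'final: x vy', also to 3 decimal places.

Arc 1: start y=8.830, vy=7.540 → t=2.315, apex=11.728, x_land=18.658, impact vy=-15.169
  bounce: vy ← 0.81·15.169 = 12.287
Arc 2: start y=0.000, vy=12.287 → t=2.505, apex=7.695, x_land=38.848, impact vy=-12.287
  bounce: vy ← 0.81·12.287 = 9.952
Arc 3: start y=0.000, vy=9.952 → t=2.029, apex=5.048, x_land=55.202, impact vy=-9.952
  bounce: vy ← 0.81·9.952 = 8.061
Arc 4: start y=0.000, vy=8.061 → t=1.644, apex=3.312, x_land=68.448, impact vy=-8.061
  bounce: vy ← 0.81·8.061 = 6.530
Arc 5: start y=0.000, vy=6.530 → t=1.331, apex=2.173, x_land=79.178, impact vy=-6.530
  bounce: vy ← 0.81·6.530 = 5.289

1 2.315 11.728 18.658
2 2.505 7.695 38.848
3 2.029 5.048 55.202
4 1.644 3.312 68.448
5 1.331 2.173 79.178
final: 79.178 5.289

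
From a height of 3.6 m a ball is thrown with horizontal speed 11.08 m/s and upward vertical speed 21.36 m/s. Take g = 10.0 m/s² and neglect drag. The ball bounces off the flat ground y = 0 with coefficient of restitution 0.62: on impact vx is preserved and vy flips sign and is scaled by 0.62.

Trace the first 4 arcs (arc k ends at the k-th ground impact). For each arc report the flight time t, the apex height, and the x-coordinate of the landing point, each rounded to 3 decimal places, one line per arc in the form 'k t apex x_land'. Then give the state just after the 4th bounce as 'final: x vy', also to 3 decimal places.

1 4.434 26.412 49.133
2 2.850 10.153 80.711
3 1.767 3.903 100.289
4 1.096 1.500 112.427
final: 112.427 3.396

Arc 1: start y=3.600, vy=21.360 → t=4.434, apex=26.412, x_land=49.133, impact vy=-22.984
  bounce: vy ← 0.62·22.984 = 14.250
Arc 2: start y=0.000, vy=14.250 → t=2.850, apex=10.153, x_land=80.711, impact vy=-14.250
  bounce: vy ← 0.62·14.250 = 8.835
Arc 3: start y=0.000, vy=8.835 → t=1.767, apex=3.903, x_land=100.289, impact vy=-8.835
  bounce: vy ← 0.62·8.835 = 5.478
Arc 4: start y=0.000, vy=5.478 → t=1.096, apex=1.500, x_land=112.427, impact vy=-5.478
  bounce: vy ← 0.62·5.478 = 3.396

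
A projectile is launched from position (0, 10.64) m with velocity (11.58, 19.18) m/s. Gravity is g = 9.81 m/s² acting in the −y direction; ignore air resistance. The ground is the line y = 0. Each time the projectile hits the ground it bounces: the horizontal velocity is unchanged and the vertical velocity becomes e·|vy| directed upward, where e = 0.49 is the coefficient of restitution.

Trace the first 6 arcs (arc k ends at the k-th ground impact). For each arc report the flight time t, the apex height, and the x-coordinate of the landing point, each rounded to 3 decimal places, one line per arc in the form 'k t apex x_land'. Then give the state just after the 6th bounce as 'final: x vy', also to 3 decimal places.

1 4.403 29.390 50.986
2 2.399 7.057 78.765
3 1.175 1.694 92.377
4 0.576 0.407 99.047
5 0.282 0.098 102.315
6 0.138 0.023 103.916
final: 103.916 0.332

Arc 1: start y=10.640, vy=19.180 → t=4.403, apex=29.390, x_land=50.986, impact vy=-24.013
  bounce: vy ← 0.49·24.013 = 11.766
Arc 2: start y=0.000, vy=11.766 → t=2.399, apex=7.057, x_land=78.765, impact vy=-11.766
  bounce: vy ← 0.49·11.766 = 5.766
Arc 3: start y=0.000, vy=5.766 → t=1.175, apex=1.694, x_land=92.377, impact vy=-5.766
  bounce: vy ← 0.49·5.766 = 2.825
Arc 4: start y=0.000, vy=2.825 → t=0.576, apex=0.407, x_land=99.047, impact vy=-2.825
  bounce: vy ← 0.49·2.825 = 1.384
Arc 5: start y=0.000, vy=1.384 → t=0.282, apex=0.098, x_land=102.315, impact vy=-1.384
  bounce: vy ← 0.49·1.384 = 0.678
Arc 6: start y=0.000, vy=0.678 → t=0.138, apex=0.023, x_land=103.916, impact vy=-0.678
  bounce: vy ← 0.49·0.678 = 0.332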